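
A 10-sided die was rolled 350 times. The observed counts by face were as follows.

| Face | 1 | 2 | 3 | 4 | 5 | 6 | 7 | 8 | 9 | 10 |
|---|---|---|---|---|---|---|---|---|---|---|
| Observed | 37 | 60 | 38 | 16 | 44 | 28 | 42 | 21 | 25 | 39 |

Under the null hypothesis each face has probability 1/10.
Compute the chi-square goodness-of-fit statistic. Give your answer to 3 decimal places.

Under H₀ each category has probability 1/10, so each expected count is 350/10 = 35.
cat         O        E   (O−E)²/E
1          37       35     0.1143
2          60       35    17.8571
3          38       35     0.2571
4          16       35    10.3143
5          44       35     2.3143
6          28       35     1.4000
7          42       35     1.4000
8          21       35     5.6000
9          25       35     2.8571
10         39       35     0.4571
Sum = 42.571

42.571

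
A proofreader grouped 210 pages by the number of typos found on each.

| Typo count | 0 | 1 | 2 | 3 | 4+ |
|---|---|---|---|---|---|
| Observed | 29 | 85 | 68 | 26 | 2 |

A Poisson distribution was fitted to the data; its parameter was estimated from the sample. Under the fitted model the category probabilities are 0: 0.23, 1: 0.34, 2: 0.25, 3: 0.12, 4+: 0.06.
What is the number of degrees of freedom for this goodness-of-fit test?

3

There are k = 5 categories and 1 parameter estimated from the data, so df = 5 − 1 − 1 = 3.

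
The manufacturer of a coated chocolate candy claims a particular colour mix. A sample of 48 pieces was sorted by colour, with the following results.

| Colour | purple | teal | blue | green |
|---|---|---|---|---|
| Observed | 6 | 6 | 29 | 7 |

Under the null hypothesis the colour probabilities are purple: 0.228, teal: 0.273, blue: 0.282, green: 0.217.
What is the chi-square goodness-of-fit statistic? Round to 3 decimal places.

24.872

Expected counts E_i = n·p_i: 48×0.228 = 10.944, 48×0.273 = 13.104, 48×0.282 = 13.536, 48×0.217 = 10.416.
χ² = (6−10.944)²/10.944 + (6−13.104)²/13.104 + (29−13.536)²/13.536 + (7−10.416)²/10.416
   = 2.2335 + 3.8513 + 17.6666 + 1.1203
Sum = 24.872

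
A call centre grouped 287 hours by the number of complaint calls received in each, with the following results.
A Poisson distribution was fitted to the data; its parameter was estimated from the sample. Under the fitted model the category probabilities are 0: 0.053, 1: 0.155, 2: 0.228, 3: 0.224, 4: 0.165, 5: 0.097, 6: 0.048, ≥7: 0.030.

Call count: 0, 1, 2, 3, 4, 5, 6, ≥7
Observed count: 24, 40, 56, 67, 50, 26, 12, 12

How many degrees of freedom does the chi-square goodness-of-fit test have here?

6

There are k = 8 categories and 1 parameter estimated from the data, so df = 8 − 1 − 1 = 6.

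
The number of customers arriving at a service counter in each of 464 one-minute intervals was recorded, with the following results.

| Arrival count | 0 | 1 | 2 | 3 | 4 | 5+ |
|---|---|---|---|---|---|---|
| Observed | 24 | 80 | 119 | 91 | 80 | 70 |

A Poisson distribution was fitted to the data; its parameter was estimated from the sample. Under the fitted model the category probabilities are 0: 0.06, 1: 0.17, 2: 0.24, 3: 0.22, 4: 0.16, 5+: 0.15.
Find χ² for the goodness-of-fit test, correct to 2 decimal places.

2.72

Expected counts E_i = n·p_i: 464×0.06 = 27.84, 464×0.17 = 78.88, 464×0.24 = 111.36, 464×0.22 = 102.08, 464×0.16 = 74.24, 464×0.15 = 69.6.
cat         O        E   (O−E)²/E
0          24    27.84      0.530
1          80    78.88      0.016
2         119   111.36      0.524
3          91   102.08      1.203
4          80    74.24      0.447
5+         70     69.6      0.002
Sum = 2.72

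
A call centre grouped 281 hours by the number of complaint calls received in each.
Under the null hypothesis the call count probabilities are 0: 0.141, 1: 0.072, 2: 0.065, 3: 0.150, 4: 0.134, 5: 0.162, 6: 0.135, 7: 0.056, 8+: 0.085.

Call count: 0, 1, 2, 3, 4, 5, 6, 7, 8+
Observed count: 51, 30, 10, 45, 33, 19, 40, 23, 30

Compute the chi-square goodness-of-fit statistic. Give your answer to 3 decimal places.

32.975

Expected counts E_i = n·p_i: 281×0.141 = 39.621, 281×0.072 = 20.232, 281×0.065 = 18.265, 281×0.150 = 42.15, 281×0.134 = 37.654, 281×0.162 = 45.522, 281×0.135 = 37.935, 281×0.056 = 15.736, 281×0.085 = 23.885.
cat         O        E   (O−E)²/E
0          51   39.621     3.2680
1          30   20.232     4.7160
2          10   18.265     3.7400
3          45    42.15     0.1927
4          33   37.654     0.5752
5          19   45.522    15.4522
6          40   37.935     0.1124
7          23   15.736     3.3532
8+         30   23.885     1.5656
Sum = 32.975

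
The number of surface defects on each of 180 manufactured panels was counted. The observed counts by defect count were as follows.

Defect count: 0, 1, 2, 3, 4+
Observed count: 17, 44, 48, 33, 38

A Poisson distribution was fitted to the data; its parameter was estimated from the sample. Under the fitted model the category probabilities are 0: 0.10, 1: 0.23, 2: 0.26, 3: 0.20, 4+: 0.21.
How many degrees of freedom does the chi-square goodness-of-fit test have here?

3

There are k = 5 categories and 1 parameter estimated from the data, so df = 5 − 1 − 1 = 3.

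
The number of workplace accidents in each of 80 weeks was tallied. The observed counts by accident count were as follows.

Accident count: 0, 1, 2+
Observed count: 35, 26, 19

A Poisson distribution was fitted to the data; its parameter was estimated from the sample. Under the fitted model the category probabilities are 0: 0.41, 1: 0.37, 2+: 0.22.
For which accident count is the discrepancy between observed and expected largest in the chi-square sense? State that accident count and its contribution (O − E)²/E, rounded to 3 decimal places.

Expected counts E_i = n·p_i: 80×0.41 = 32.8, 80×0.37 = 29.6, 80×0.22 = 17.6.
χ² = (35−32.8)²/32.8 + (26−29.6)²/29.6 + (19−17.6)²/17.6
   = 0.1476 + 0.4378 + 0.1114
The largest term is for 1: 0.438.

1, 0.438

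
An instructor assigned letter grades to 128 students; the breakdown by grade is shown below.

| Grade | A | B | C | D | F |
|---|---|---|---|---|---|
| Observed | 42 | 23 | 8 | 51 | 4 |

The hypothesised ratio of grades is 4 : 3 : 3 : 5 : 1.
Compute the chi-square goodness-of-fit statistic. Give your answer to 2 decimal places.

18.86

Ratio total = 16. Expected counts: 128×4/16 = 32, 128×3/16 = 24, 128×3/16 = 24, 128×5/16 = 40, 128×1/16 = 8.
A: (42 − 32)²/32 = 100/32 = 3.125
B: (23 − 24)²/24 = 1/24 = 0.042
C: (8 − 24)²/24 = 256/24 = 10.667
D: (51 − 40)²/40 = 121/40 = 3.025
F: (4 − 8)²/8 = 16/8 = 2.000
Sum = 18.86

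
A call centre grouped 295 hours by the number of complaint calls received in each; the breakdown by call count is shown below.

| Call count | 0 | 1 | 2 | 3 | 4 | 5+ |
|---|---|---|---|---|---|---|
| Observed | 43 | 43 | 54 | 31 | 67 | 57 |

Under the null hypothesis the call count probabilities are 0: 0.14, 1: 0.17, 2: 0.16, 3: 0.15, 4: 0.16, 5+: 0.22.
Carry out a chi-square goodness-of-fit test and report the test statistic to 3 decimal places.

Expected counts E_i = n·p_i: 295×0.14 = 41.3, 295×0.17 = 50.15, 295×0.16 = 47.2, 295×0.15 = 44.25, 295×0.16 = 47.2, 295×0.22 = 64.9.
cat         O        E   (O−E)²/E
0          43     41.3     0.0700
1          43    50.15     1.0194
2          54     47.2     0.9797
3          31    44.25     3.9675
4          67     47.2     8.3059
5+         57     64.9     0.9616
Sum = 15.304

15.304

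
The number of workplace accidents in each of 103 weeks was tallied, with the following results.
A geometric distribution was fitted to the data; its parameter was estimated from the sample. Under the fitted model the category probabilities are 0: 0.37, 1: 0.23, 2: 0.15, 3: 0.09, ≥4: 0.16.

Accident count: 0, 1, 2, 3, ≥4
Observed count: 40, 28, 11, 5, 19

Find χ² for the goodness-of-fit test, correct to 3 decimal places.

4.512

Expected counts E_i = n·p_i: 103×0.37 = 38.11, 103×0.23 = 23.69, 103×0.15 = 15.45, 103×0.09 = 9.27, 103×0.16 = 16.48.
cat         O        E   (O−E)²/E
0          40    38.11     0.0937
1          28    23.69     0.7841
2          11    15.45     1.2817
3           5     9.27     1.9669
≥4         19    16.48     0.3853
Sum = 4.512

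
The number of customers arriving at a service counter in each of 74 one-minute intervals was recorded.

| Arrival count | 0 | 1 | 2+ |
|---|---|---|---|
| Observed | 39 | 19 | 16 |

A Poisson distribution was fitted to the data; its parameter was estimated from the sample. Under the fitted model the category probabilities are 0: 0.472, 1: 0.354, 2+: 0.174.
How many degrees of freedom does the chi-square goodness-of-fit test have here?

There are k = 3 categories and 1 parameter estimated from the data, so df = 3 − 1 − 1 = 1.

1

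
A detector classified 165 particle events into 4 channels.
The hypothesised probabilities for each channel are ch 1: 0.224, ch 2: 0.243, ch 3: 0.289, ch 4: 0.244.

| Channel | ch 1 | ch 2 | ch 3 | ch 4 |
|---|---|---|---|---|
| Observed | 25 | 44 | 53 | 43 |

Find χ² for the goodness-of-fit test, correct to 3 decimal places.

5.029

Expected counts E_i = n·p_i: 165×0.224 = 36.96, 165×0.243 = 40.095, 165×0.289 = 47.685, 165×0.244 = 40.26.
ch 1: (25 − 36.96)²/36.96 = 143.0416/36.96 = 3.8702
ch 2: (44 − 40.095)²/40.095 = 15.249025/40.095 = 0.3803
ch 3: (53 − 47.685)²/47.685 = 28.249225/47.685 = 0.5924
ch 4: (43 − 40.26)²/40.26 = 7.5076/40.26 = 0.1865
Sum = 5.029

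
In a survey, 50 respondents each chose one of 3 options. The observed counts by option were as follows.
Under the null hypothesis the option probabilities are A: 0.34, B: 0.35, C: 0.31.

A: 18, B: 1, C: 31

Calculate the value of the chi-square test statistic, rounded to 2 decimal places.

Expected counts E_i = n·p_i: 50×0.34 = 17, 50×0.35 = 17.5, 50×0.31 = 15.5.
A: (18 − 17)²/17 = 1/17 = 0.059
B: (1 − 17.5)²/17.5 = 272.25/17.5 = 15.557
C: (31 − 15.5)²/15.5 = 240.25/15.5 = 15.500
Sum = 31.12

31.12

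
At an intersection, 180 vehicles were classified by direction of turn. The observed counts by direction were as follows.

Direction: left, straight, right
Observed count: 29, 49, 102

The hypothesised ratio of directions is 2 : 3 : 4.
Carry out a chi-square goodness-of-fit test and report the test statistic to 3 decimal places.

11.092

Ratio total = 9. Expected counts: 180×2/9 = 40, 180×3/9 = 60, 180×4/9 = 80.
cat           O        E   (O−E)²/E
left         29       40     3.0250
straight     49       60     2.0167
right       102       80     6.0500
Sum = 11.092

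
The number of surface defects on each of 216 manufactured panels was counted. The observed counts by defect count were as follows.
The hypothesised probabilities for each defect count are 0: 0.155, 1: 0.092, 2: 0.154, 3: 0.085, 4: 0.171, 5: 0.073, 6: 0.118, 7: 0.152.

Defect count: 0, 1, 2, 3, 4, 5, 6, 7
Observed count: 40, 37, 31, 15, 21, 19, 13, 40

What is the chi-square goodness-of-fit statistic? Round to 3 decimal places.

32.023

Expected counts E_i = n·p_i: 216×0.155 = 33.48, 216×0.092 = 19.872, 216×0.154 = 33.264, 216×0.085 = 18.36, 216×0.171 = 36.936, 216×0.073 = 15.768, 216×0.118 = 25.488, 216×0.152 = 32.832.
0: (40 − 33.48)²/33.48 = 42.5104/33.48 = 1.2697
1: (37 − 19.872)²/19.872 = 293.368384/19.872 = 14.7629
2: (31 − 33.264)²/33.264 = 5.125696/33.264 = 0.1541
3: (15 − 18.36)²/18.36 = 11.2896/18.36 = 0.6149
4: (21 − 36.936)²/36.936 = 253.956096/36.936 = 6.8756
5: (19 − 15.768)²/15.768 = 10.445824/15.768 = 0.6625
6: (13 − 25.488)²/25.488 = 155.950144/25.488 = 6.1186
7: (40 − 32.832)²/32.832 = 51.380224/32.832 = 1.5649
Sum = 32.023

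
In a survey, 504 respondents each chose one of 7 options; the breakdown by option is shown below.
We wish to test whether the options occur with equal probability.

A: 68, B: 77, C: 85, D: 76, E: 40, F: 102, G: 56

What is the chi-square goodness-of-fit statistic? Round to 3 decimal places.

Expected count for each of the 7 categories: 504/7 = 72.
χ² = (68−72)²/72 + (77−72)²/72 + (85−72)²/72 + (76−72)²/72 + (40−72)²/72 + (102−72)²/72 + (56−72)²/72
   = 0.2222 + 0.3472 + 2.3472 + 0.2222 + 14.2222 + 12.5000 + 3.5556
Sum = 33.417

33.417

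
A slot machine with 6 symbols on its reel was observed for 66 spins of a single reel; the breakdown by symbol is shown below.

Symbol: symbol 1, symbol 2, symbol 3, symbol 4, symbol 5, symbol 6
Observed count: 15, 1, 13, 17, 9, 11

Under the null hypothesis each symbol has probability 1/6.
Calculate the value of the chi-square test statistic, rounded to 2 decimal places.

14.55

Under H₀ each category has probability 1/6, so each expected count is 66/6 = 11.
symbol 1: (15 − 11)²/11 = 16/11 = 1.455
symbol 2: (1 − 11)²/11 = 100/11 = 9.091
symbol 3: (13 − 11)²/11 = 4/11 = 0.364
symbol 4: (17 − 11)²/11 = 36/11 = 3.273
symbol 5: (9 − 11)²/11 = 4/11 = 0.364
symbol 6: (11 − 11)²/11 = 0/11 = 0.000
Sum = 14.55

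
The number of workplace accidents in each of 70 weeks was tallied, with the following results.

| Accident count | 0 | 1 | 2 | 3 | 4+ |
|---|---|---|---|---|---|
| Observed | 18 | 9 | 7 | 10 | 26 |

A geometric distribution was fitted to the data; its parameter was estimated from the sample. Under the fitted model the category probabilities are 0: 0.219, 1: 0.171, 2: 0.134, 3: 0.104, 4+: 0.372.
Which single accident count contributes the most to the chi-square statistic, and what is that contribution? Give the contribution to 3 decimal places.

Expected counts E_i = n·p_i: 70×0.219 = 15.33, 70×0.171 = 11.97, 70×0.134 = 9.38, 70×0.104 = 7.28, 70×0.372 = 26.04.
χ² = (18−15.33)²/15.33 + (9−11.97)²/11.97 + (7−9.38)²/9.38 + (10−7.28)²/7.28 + (26−26.04)²/26.04
   = 0.4650 + 0.7369 + 0.6039 + 1.0163 + 0.0001
The largest term is for 3: 1.016.

3, 1.016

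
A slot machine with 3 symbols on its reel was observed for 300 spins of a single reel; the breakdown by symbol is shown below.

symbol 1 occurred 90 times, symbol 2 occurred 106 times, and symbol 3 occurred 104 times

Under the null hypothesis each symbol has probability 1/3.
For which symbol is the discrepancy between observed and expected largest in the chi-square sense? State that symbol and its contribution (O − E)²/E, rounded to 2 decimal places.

Expected count for each of the 3 categories: 300/3 = 100.
cat           O        E   (O−E)²/E
symbol 1     90      100      1.000
symbol 2    106      100      0.360
symbol 3    104      100      0.160
The largest term is for symbol 1: 1.00.

symbol 1, 1.00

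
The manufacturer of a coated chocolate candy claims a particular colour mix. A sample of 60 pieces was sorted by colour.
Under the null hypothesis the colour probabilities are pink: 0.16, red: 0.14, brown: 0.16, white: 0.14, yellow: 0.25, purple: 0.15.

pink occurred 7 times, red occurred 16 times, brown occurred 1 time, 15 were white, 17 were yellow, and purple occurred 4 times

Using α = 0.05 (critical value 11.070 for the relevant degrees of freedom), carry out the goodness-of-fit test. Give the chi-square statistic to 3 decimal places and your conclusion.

23.515; reject

Expected counts E_i = n·p_i: 60×0.16 = 9.6, 60×0.14 = 8.4, 60×0.16 = 9.6, 60×0.14 = 8.4, 60×0.25 = 15, 60×0.15 = 9.
pink: (7 − 9.6)²/9.6 = 6.76/9.6 = 0.7042
red: (16 − 8.4)²/8.4 = 57.76/8.4 = 6.8762
brown: (1 − 9.6)²/9.6 = 73.96/9.6 = 7.7042
white: (15 − 8.4)²/8.4 = 43.56/8.4 = 5.1857
yellow: (17 − 15)²/15 = 4/15 = 0.2667
purple: (4 − 9)²/9 = 25/9 = 2.7778
Sum = 23.515
df = 5. Since 23.515 > 11.070, we reject H₀.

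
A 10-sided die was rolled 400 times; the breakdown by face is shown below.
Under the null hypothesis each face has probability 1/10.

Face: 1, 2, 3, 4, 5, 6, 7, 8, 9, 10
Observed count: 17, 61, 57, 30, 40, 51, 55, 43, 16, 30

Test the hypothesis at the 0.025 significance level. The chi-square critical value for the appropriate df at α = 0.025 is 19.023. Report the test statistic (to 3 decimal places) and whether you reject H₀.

59.750; reject

Expected count for each of the 10 categories: 400/10 = 40.
χ² = (17−40)²/40 + (61−40)²/40 + (57−40)²/40 + (30−40)²/40 + (40−40)²/40 + (51−40)²/40 + (55−40)²/40 + (43−40)²/40 + (16−40)²/40 + (30−40)²/40
   = 13.2250 + 11.0250 + 7.2250 + 2.5000 + 0.0000 + 3.0250 + 5.6250 + 0.2250 + 14.4000 + 2.5000
Sum = 59.750
df = 9. Since 59.750 > 19.023, we reject H₀.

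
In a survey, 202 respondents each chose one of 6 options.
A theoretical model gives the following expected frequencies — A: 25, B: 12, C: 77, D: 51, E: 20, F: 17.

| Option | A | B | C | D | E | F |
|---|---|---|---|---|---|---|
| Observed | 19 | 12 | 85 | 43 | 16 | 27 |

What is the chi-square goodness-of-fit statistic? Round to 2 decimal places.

10.21

cat         O        E   (O−E)²/E
A          19       25      1.440
B          12       12      0.000
C          85       77      0.831
D          43       51      1.255
E          16       20      0.800
F          27       17      5.882
Sum = 10.21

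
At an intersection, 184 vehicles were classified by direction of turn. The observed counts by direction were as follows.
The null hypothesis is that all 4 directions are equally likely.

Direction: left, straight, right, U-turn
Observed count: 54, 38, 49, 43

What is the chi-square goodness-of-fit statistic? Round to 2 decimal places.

3.17

Expected count for each of the 4 categories: 184/4 = 46.
left: (54 − 46)²/46 = 64/46 = 1.391
straight: (38 − 46)²/46 = 64/46 = 1.391
right: (49 − 46)²/46 = 9/46 = 0.196
U-turn: (43 − 46)²/46 = 9/46 = 0.196
Sum = 3.17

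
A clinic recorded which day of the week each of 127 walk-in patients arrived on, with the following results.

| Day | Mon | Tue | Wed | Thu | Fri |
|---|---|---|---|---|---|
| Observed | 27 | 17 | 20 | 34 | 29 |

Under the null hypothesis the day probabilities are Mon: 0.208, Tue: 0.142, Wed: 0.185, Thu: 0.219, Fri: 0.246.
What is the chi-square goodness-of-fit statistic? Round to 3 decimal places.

Expected counts E_i = n·p_i: 127×0.208 = 26.416, 127×0.142 = 18.034, 127×0.185 = 23.495, 127×0.219 = 27.813, 127×0.246 = 31.242.
χ² = (27−26.416)²/26.416 + (17−18.034)²/18.034 + (20−23.495)²/23.495 + (34−27.813)²/27.813 + (29−31.242)²/31.242
   = 0.0129 + 0.0593 + 0.5199 + 1.3763 + 0.1609
Sum = 2.129

2.129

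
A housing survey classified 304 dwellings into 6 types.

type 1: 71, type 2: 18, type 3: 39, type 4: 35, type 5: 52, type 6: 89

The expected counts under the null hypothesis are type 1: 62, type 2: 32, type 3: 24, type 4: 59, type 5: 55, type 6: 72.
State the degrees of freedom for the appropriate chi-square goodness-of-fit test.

5

There are k = 6 categories and no parameters were estimated from the data, so df = 6 − 1 = 5.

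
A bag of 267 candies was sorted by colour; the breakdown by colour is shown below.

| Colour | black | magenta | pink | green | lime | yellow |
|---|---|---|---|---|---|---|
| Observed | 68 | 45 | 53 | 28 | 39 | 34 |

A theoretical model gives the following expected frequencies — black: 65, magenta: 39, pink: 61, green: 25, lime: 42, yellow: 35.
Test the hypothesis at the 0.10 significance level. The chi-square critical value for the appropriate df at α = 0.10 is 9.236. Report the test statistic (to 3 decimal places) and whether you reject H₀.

2.714; do not reject

cat          O        E   (O−E)²/E
black       68       65     0.1385
magenta     45       39     0.9231
pink        53       61     1.0492
green       28       25     0.3600
lime        39       42     0.2143
yellow      34       35     0.0286
Sum = 2.714
df = 5. Since 2.714 < 9.236, we do not reject H₀.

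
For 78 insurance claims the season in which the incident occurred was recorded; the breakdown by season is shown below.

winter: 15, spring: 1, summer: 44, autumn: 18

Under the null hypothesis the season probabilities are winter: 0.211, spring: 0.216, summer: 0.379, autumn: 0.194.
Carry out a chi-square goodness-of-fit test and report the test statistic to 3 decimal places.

22.632

Expected counts E_i = n·p_i: 78×0.211 = 16.458, 78×0.216 = 16.848, 78×0.379 = 29.562, 78×0.194 = 15.132.
χ² = (15−16.458)²/16.458 + (1−16.848)²/16.848 + (44−29.562)²/29.562 + (18−15.132)²/15.132
   = 0.1292 + 14.9074 + 7.0515 + 0.5436
Sum = 22.632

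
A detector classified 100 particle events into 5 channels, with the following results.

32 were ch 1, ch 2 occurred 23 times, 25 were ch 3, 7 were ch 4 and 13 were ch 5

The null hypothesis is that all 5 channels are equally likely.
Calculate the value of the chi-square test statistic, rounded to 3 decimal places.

Under H₀ each category has probability 1/5, so each expected count is 100/5 = 20.
cat         O        E   (O−E)²/E
ch 1       32       20     7.2000
ch 2       23       20     0.4500
ch 3       25       20     1.2500
ch 4        7       20     8.4500
ch 5       13       20     2.4500
Sum = 19.800

19.800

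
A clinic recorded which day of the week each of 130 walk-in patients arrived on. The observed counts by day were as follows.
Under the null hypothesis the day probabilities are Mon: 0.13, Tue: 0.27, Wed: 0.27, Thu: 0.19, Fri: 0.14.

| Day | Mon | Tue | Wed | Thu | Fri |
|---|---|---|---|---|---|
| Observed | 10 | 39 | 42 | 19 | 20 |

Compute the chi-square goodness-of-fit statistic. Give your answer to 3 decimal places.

6.100

Expected counts E_i = n·p_i: 130×0.13 = 16.9, 130×0.27 = 35.1, 130×0.27 = 35.1, 130×0.19 = 24.7, 130×0.14 = 18.2.
Mon: (10 − 16.9)²/16.9 = 47.61/16.9 = 2.8172
Tue: (39 − 35.1)²/35.1 = 15.21/35.1 = 0.4333
Wed: (42 − 35.1)²/35.1 = 47.61/35.1 = 1.3564
Thu: (19 − 24.7)²/24.7 = 32.49/24.7 = 1.3154
Fri: (20 − 18.2)²/18.2 = 3.24/18.2 = 0.1780
Sum = 6.100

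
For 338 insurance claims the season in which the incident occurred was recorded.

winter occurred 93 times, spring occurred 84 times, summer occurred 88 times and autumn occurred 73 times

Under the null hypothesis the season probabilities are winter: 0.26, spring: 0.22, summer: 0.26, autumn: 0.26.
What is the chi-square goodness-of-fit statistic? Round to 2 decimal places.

4.07

Expected counts E_i = n·p_i: 338×0.26 = 87.88, 338×0.22 = 74.36, 338×0.26 = 87.88, 338×0.26 = 87.88.
winter: (93 − 87.88)²/87.88 = 26.2144/87.88 = 0.298
spring: (84 − 74.36)²/74.36 = 92.9296/74.36 = 1.250
summer: (88 − 87.88)²/87.88 = 0.0144/87.88 = 0.000
autumn: (73 − 87.88)²/87.88 = 221.4144/87.88 = 2.520
Sum = 4.07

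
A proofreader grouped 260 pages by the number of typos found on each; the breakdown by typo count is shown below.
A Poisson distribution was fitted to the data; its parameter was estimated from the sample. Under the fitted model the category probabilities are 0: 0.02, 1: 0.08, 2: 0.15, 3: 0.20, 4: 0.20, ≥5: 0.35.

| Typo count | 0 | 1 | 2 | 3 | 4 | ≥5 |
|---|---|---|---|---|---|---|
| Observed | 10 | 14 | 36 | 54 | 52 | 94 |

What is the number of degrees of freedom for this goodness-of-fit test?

4

There are k = 6 categories and 1 parameter estimated from the data, so df = 6 − 1 − 1 = 4.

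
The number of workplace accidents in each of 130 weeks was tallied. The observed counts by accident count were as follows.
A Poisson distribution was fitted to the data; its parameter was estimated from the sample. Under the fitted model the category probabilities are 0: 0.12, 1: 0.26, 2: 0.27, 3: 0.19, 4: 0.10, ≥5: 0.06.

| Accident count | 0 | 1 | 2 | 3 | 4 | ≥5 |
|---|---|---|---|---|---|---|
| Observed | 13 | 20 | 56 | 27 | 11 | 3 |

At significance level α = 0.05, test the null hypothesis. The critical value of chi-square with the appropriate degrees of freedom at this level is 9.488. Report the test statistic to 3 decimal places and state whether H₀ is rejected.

Expected counts E_i = n·p_i: 130×0.12 = 15.6, 130×0.26 = 33.8, 130×0.27 = 35.1, 130×0.19 = 24.7, 130×0.10 = 13, 130×0.06 = 7.8.
χ² = (13−15.6)²/15.6 + (20−33.8)²/33.8 + (56−35.1)²/35.1 + (27−24.7)²/24.7 + (11−13)²/13 + (3−7.8)²/7.8
   = 0.4333 + 5.6343 + 12.4447 + 0.2142 + 0.3077 + 2.9538
Sum = 21.988
df = 4. Since 21.988 > 9.488, we reject H₀.

21.988; reject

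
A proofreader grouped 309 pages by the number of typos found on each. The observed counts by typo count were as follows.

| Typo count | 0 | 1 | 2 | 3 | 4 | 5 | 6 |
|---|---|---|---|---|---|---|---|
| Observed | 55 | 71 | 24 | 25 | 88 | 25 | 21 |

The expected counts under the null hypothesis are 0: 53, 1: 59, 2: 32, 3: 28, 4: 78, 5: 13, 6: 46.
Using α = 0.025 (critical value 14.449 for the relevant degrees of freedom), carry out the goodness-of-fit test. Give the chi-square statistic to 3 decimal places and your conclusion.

cat         O        E   (O−E)²/E
0          55       53     0.0755
1          71       59     2.4407
2          24       32     2.0000
3          25       28     0.3214
4          88       78     1.2821
5          25       13    11.0769
6          21       46    13.5870
Sum = 30.784
df = 6. Since 30.784 > 14.449, we reject H₀.

30.784; reject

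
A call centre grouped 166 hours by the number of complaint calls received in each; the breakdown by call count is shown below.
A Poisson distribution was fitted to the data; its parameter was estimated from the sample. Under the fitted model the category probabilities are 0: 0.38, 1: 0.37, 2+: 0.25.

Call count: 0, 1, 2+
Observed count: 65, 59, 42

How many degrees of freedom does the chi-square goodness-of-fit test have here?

There are k = 3 categories and 1 parameter estimated from the data, so df = 3 − 1 − 1 = 1.

1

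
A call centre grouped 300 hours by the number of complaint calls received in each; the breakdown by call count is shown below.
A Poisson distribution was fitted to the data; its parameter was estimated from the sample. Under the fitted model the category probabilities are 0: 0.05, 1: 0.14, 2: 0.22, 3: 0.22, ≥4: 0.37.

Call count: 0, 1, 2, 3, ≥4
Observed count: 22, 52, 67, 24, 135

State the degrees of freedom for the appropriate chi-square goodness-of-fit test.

There are k = 5 categories and 1 parameter estimated from the data, so df = 5 − 1 − 1 = 3.

3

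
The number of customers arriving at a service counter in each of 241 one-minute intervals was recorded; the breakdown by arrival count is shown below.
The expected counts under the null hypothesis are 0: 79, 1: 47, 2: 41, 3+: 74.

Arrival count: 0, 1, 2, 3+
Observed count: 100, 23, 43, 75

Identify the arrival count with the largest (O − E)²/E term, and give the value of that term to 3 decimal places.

1, 12.255

0: (100 − 79)²/79 = 441/79 = 5.5823
1: (23 − 47)²/47 = 576/47 = 12.2553
2: (43 − 41)²/41 = 4/41 = 0.0976
3+: (75 − 74)²/74 = 1/74 = 0.0135
The largest term is for 1: 12.255.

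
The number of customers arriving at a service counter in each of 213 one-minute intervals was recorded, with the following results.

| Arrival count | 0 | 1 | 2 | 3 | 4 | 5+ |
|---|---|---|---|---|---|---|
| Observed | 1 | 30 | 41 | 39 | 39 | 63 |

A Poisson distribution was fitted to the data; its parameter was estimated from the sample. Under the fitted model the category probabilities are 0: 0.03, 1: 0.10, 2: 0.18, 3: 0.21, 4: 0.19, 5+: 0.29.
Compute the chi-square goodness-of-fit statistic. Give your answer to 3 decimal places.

Expected counts E_i = n·p_i: 213×0.03 = 6.39, 213×0.10 = 21.3, 213×0.18 = 38.34, 213×0.21 = 44.73, 213×0.19 = 40.47, 213×0.29 = 61.77.
cat         O        E   (O−E)²/E
0           1     6.39     4.5465
1          30     21.3     3.5535
2          41    38.34     0.1845
3          39    44.73     0.7340
4          39    40.47     0.0534
5+         63    61.77     0.0245
Sum = 9.096

9.096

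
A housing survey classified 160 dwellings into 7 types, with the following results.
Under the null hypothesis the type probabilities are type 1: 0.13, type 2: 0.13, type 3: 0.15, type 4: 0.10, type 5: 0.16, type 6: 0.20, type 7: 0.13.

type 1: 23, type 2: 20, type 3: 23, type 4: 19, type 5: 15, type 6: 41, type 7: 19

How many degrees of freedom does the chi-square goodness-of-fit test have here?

There are k = 7 categories and no parameters were estimated from the data, so df = 7 − 1 = 6.

6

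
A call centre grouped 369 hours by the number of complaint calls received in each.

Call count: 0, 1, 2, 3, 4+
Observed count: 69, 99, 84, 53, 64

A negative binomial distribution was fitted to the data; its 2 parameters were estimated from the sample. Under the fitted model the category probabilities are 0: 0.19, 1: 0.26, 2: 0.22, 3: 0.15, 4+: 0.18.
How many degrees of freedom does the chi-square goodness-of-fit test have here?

There are k = 5 categories and 2 parameters estimated from the data, so df = 5 − 1 − 2 = 2.

2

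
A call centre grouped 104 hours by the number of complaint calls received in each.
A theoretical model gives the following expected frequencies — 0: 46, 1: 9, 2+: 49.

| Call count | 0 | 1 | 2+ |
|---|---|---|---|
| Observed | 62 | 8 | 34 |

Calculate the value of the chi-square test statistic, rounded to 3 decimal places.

χ² = (62−46)²/46 + (8−9)²/9 + (34−49)²/49
   = 5.5652 + 0.1111 + 4.5918
Sum = 10.268

10.268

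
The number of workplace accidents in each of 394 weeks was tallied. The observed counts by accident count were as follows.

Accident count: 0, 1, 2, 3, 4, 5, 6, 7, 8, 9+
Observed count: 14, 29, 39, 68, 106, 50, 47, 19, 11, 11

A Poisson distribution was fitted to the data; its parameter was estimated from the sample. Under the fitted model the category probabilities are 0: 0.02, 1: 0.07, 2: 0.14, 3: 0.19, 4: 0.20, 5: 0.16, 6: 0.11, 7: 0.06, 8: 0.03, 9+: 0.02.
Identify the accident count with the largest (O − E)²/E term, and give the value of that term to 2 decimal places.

4, 9.39

Expected counts E_i = n·p_i: 394×0.02 = 7.88, 394×0.07 = 27.58, 394×0.14 = 55.16, 394×0.19 = 74.86, 394×0.20 = 78.8, 394×0.16 = 63.04, 394×0.11 = 43.34, 394×0.06 = 23.64, 394×0.03 = 11.82, 394×0.02 = 7.88.
0: (14 − 7.88)²/7.88 = 37.4544/7.88 = 4.753
1: (29 − 27.58)²/27.58 = 2.0164/27.58 = 0.073
2: (39 − 55.16)²/55.16 = 261.1456/55.16 = 4.734
3: (68 − 74.86)²/74.86 = 47.0596/74.86 = 0.629
4: (106 − 78.8)²/78.8 = 739.84/78.8 = 9.389
5: (50 − 63.04)²/63.04 = 170.0416/63.04 = 2.697
6: (47 − 43.34)²/43.34 = 13.3956/43.34 = 0.309
7: (19 − 23.64)²/23.64 = 21.5296/23.64 = 0.911
8: (11 − 11.82)²/11.82 = 0.6724/11.82 = 0.057
9+: (11 − 7.88)²/7.88 = 9.7344/7.88 = 1.235
The largest term is for 4: 9.39.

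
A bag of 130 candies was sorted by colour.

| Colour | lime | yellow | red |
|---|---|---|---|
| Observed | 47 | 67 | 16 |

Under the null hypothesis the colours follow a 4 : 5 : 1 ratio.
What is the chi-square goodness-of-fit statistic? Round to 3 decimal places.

Ratio total = 10. Expected counts: 130×4/10 = 52, 130×5/10 = 65, 130×1/10 = 13.
χ² = (47−52)²/52 + (67−65)²/65 + (16−13)²/13
   = 0.4808 + 0.0615 + 0.6923
Sum = 1.235

1.235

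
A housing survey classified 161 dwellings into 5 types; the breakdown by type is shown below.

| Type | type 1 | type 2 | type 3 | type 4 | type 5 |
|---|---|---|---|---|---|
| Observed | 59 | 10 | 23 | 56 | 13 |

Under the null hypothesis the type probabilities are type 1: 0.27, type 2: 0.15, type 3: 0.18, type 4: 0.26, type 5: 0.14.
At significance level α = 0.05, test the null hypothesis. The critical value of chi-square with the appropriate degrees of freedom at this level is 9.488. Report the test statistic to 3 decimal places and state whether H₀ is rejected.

23.887; reject

Expected counts E_i = n·p_i: 161×0.27 = 43.47, 161×0.15 = 24.15, 161×0.18 = 28.98, 161×0.26 = 41.86, 161×0.14 = 22.54.
cat         O        E   (O−E)²/E
type 1     59    43.47     5.5482
type 2     10    24.15     8.2908
type 3     23    28.98     1.2340
type 4     56    41.86     4.7764
type 5     13    22.54     4.0378
Sum = 23.887
df = 4. Since 23.887 > 9.488, we reject H₀.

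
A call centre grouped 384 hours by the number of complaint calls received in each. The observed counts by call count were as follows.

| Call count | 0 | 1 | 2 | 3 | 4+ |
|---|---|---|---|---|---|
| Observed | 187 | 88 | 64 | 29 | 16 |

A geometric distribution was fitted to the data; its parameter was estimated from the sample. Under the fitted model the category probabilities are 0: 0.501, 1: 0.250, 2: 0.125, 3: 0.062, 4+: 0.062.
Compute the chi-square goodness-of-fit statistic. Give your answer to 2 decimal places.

9.84

Expected counts E_i = n·p_i: 384×0.501 = 192.384, 384×0.250 = 96, 384×0.125 = 48, 384×0.062 = 23.808, 384×0.062 = 23.808.
χ² = (187−192.384)²/192.384 + (88−96)²/96 + (64−48)²/48 + (29−23.808)²/23.808 + (16−23.808)²/23.808
   = 0.151 + 0.667 + 5.333 + 1.132 + 2.561
Sum = 9.84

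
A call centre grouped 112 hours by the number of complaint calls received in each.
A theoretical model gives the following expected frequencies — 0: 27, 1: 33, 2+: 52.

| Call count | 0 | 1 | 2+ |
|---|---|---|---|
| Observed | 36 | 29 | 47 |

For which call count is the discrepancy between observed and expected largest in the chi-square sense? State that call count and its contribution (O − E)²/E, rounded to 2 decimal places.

cat         O        E   (O−E)²/E
0          36       27      3.000
1          29       33      0.485
2+         47       52      0.481
The largest term is for 0: 3.00.

0, 3.00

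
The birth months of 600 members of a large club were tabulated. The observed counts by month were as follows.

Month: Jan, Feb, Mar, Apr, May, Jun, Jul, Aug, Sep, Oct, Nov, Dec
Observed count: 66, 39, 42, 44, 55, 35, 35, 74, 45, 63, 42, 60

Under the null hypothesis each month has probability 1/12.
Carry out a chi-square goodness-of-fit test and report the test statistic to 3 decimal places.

37.720

Under H₀ each category has probability 1/12, so each expected count is 600/12 = 50.
Jan: (66 − 50)²/50 = 256/50 = 5.1200
Feb: (39 − 50)²/50 = 121/50 = 2.4200
Mar: (42 − 50)²/50 = 64/50 = 1.2800
Apr: (44 − 50)²/50 = 36/50 = 0.7200
May: (55 − 50)²/50 = 25/50 = 0.5000
Jun: (35 − 50)²/50 = 225/50 = 4.5000
Jul: (35 − 50)²/50 = 225/50 = 4.5000
Aug: (74 − 50)²/50 = 576/50 = 11.5200
Sep: (45 − 50)²/50 = 25/50 = 0.5000
Oct: (63 − 50)²/50 = 169/50 = 3.3800
Nov: (42 − 50)²/50 = 64/50 = 1.2800
Dec: (60 − 50)²/50 = 100/50 = 2.0000
Sum = 37.720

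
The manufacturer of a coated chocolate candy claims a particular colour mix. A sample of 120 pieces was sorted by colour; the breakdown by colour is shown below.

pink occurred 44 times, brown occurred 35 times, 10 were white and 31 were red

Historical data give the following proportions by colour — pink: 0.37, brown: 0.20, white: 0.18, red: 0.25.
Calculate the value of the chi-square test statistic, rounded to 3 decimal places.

11.308

Expected counts E_i = n·p_i: 120×0.37 = 44.4, 120×0.20 = 24, 120×0.18 = 21.6, 120×0.25 = 30.
pink: (44 − 44.4)²/44.4 = 0.16/44.4 = 0.0036
brown: (35 − 24)²/24 = 121/24 = 5.0417
white: (10 − 21.6)²/21.6 = 134.56/21.6 = 6.2296
red: (31 − 30)²/30 = 1/30 = 0.0333
Sum = 11.308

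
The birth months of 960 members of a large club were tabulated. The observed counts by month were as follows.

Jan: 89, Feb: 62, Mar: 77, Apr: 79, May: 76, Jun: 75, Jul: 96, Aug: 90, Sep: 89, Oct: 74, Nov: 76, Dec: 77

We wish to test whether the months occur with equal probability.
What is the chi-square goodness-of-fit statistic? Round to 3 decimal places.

Expected count for each of the 12 categories: 960/12 = 80.
χ² = (89−80)²/80 + (62−80)²/80 + (77−80)²/80 + (79−80)²/80 + (76−80)²/80 + (75−80)²/80 + (96−80)²/80 + (90−80)²/80 + (89−80)²/80 + (74−80)²/80 + (76−80)²/80 + (77−80)²/80
   = 1.0125 + 4.0500 + 0.1125 + 0.0125 + 0.2000 + 0.3125 + 3.2000 + 1.2500 + 1.0125 + 0.4500 + 0.2000 + 0.1125
Sum = 11.925

11.925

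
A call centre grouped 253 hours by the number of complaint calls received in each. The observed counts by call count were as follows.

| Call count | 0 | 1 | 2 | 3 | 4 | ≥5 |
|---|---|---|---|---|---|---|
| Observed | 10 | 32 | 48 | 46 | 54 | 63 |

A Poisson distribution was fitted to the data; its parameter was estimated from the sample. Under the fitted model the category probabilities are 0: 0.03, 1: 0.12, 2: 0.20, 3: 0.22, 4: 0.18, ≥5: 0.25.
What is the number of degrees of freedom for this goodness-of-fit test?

There are k = 6 categories and 1 parameter estimated from the data, so df = 6 − 1 − 1 = 4.

4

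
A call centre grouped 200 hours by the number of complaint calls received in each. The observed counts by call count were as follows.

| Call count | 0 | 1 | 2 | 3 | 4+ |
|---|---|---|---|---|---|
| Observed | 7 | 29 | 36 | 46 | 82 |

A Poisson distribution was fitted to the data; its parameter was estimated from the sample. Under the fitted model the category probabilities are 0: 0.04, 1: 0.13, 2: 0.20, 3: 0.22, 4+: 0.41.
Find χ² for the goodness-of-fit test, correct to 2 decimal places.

0.96

Expected counts E_i = n·p_i: 200×0.04 = 8, 200×0.13 = 26, 200×0.20 = 40, 200×0.22 = 44, 200×0.41 = 82.
0: (7 − 8)²/8 = 1/8 = 0.125
1: (29 − 26)²/26 = 9/26 = 0.346
2: (36 − 40)²/40 = 16/40 = 0.400
3: (46 − 44)²/44 = 4/44 = 0.091
4+: (82 − 82)²/82 = 0/82 = 0.000
Sum = 0.96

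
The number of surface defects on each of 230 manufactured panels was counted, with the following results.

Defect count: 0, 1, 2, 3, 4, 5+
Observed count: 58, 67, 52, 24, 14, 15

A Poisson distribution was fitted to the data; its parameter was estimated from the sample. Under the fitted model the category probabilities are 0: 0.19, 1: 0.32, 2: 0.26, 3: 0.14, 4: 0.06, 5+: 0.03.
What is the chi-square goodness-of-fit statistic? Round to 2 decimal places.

17.89

Expected counts E_i = n·p_i: 230×0.19 = 43.7, 230×0.32 = 73.6, 230×0.26 = 59.8, 230×0.14 = 32.2, 230×0.06 = 13.8, 230×0.03 = 6.9.
0: (58 − 43.7)²/43.7 = 204.49/43.7 = 4.679
1: (67 − 73.6)²/73.6 = 43.56/73.6 = 0.592
2: (52 − 59.8)²/59.8 = 60.84/59.8 = 1.017
3: (24 − 32.2)²/32.2 = 67.24/32.2 = 2.088
4: (14 − 13.8)²/13.8 = 0.04/13.8 = 0.003
5+: (15 − 6.9)²/6.9 = 65.61/6.9 = 9.509
Sum = 17.89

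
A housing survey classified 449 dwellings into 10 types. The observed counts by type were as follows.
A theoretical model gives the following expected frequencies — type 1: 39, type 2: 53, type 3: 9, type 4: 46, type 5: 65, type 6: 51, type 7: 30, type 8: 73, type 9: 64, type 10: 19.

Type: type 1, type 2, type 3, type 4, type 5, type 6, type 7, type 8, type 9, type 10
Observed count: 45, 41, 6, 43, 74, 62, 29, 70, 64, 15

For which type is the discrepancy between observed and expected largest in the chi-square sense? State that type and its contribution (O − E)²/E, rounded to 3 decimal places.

type 2, 2.717

cat          O        E   (O−E)²/E
type 1      45       39     0.9231
type 2      41       53     2.7170
type 3       6        9     1.0000
type 4      43       46     0.1957
type 5      74       65     1.2462
type 6      62       51     2.3725
type 7      29       30     0.0333
type 8      70       73     0.1233
type 9      64       64     0.0000
type 10     15       19     0.8421
The largest term is for type 2: 2.717.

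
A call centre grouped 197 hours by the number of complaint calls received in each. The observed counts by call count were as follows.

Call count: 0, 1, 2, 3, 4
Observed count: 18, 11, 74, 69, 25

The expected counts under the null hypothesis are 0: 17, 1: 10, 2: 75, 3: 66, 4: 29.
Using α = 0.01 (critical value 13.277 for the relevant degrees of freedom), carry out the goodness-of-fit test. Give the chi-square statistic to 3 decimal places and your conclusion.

cat         O        E   (O−E)²/E
0          18       17     0.0588
1          11       10     0.1000
2          74       75     0.0133
3          69       66     0.1364
4          25       29     0.5517
Sum = 0.860
df = 4. Since 0.860 < 13.277, we do not reject H₀.

0.860; do not reject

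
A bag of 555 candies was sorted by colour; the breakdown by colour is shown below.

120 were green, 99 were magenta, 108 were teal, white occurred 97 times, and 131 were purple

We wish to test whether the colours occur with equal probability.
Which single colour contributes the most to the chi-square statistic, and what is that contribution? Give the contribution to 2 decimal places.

Under H₀ each category has probability 1/5, so each expected count is 555/5 = 111.
green: (120 − 111)²/111 = 81/111 = 0.730
magenta: (99 − 111)²/111 = 144/111 = 1.297
teal: (108 − 111)²/111 = 9/111 = 0.081
white: (97 − 111)²/111 = 196/111 = 1.766
purple: (131 − 111)²/111 = 400/111 = 3.604
The largest term is for purple: 3.60.

purple, 3.60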